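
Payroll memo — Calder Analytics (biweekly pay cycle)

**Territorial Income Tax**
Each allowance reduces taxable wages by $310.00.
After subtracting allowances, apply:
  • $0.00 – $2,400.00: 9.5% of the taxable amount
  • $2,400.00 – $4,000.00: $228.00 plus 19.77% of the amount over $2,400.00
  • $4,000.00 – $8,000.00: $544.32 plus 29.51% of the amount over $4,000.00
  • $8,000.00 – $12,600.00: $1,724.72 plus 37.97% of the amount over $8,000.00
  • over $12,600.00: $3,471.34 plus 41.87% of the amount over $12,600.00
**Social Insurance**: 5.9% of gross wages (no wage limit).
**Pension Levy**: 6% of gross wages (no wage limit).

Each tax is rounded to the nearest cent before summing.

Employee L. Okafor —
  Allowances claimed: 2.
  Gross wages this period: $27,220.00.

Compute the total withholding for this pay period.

Territorial Income Tax: taxable = $27,220.00 − 2×$310.00 = $26,600.00
  $3,471.34 + 41.87% × ($26,600.00 − $12,600.00) = $3,471.34 + 41.87% × $14,000.00 = $9,333.14
Social Insurance: 5.9% × $27,220.00 = $1,605.98
Pension Levy: 6% × $27,220.00 = $1,633.20
Total: $9,333.14 + $1,605.98 + $1,633.20 = $12,572.32

$12,572.32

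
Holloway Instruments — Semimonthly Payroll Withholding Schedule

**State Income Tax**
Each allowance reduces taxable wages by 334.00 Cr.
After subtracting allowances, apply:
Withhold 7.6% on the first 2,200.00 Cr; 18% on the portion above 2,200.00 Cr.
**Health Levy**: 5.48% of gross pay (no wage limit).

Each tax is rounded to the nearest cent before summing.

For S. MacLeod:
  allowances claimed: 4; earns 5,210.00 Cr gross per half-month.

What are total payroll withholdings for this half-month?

State Income Tax: taxable = 5,210.00 Cr − 4×334.00 Cr = 3,874.00 Cr
  167.20 Cr + 18% × (3,874.00 Cr − 2,200.00 Cr) = 167.20 Cr + 18% × 1,674.00 Cr = 468.52 Cr
Health Levy: 5.48% × 5,210.00 Cr = 285.51 Cr
Total: 468.52 Cr + 285.51 Cr = 754.03 Cr

754.03 Cr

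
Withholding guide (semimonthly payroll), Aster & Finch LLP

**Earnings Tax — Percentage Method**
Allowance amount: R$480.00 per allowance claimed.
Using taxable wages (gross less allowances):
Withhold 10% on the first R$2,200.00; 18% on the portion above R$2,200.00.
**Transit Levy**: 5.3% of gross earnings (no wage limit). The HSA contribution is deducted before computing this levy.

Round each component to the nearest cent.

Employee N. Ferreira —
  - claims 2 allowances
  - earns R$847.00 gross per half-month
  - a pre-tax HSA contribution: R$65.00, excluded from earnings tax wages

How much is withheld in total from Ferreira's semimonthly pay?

Earnings Tax: taxable = R$847.00 − R$65.00 − 2×R$480.00 = R$-178.00
  Taxable ≤ 0 → R$0.00
Transit Levy: 5.3% × R$782.00 = R$41.45
Total: R$0.00 + R$41.45 = R$41.45

R$41.45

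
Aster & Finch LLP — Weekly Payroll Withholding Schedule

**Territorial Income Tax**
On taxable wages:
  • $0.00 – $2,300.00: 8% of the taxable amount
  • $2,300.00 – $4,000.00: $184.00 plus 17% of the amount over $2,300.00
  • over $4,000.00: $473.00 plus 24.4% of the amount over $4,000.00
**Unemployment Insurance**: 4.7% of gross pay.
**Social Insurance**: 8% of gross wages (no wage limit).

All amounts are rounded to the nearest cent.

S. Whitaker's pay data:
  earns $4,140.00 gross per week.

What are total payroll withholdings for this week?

Territorial Income Tax: taxable = $4,140.00
  $473.00 + 24.4% × ($4,140.00 − $4,000.00) = $473.00 + 24.4% × $140.00 = $507.16
Unemployment Insurance: 4.7% × $4,140.00 = $194.58
Social Insurance: 8% × $4,140.00 = $331.20
Total: $507.16 + $194.58 + $331.20 = $1,032.94

$1,032.94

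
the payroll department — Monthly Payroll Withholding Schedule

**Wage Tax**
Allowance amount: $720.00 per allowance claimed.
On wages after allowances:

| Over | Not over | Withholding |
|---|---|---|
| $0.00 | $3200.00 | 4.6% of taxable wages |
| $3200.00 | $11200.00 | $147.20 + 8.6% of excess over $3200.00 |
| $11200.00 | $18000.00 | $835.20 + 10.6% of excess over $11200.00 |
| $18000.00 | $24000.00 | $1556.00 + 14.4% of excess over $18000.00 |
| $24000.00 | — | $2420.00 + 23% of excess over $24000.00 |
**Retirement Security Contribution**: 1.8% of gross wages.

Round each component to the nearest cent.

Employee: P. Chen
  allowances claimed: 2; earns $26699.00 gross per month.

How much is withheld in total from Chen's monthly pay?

Wage Tax: taxable = $26699.00 − 2×$720.00 = $25259.00
  $2420.00 + 23% × ($25259.00 − $24000.00) = $2420.00 + 23% × $1259.00 = $2709.57
Retirement Security Contribution: 1.8% × $26699.00 = $480.58
Total: $2709.57 + $480.58 = $3190.15

$3190.15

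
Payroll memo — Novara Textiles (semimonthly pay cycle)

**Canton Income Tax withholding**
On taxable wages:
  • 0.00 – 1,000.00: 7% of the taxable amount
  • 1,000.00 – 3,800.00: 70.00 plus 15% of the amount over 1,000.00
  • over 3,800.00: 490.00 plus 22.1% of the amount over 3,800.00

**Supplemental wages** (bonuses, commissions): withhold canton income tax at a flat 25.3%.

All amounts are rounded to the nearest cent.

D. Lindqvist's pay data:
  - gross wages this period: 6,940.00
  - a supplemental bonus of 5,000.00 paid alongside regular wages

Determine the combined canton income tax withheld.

Canton Income Tax: taxable = 6,940.00
  490.00 + 22.1% × (6,940.00 − 3,800.00) = 490.00 + 22.1% × 3,140.00 = 1,183.94
Supplemental (25.3% flat on bonus): 25.3% × 5,000.00 = 1,265.00
Total canton income tax: 1,183.94 + 1,265.00 = 2,448.94

2,448.94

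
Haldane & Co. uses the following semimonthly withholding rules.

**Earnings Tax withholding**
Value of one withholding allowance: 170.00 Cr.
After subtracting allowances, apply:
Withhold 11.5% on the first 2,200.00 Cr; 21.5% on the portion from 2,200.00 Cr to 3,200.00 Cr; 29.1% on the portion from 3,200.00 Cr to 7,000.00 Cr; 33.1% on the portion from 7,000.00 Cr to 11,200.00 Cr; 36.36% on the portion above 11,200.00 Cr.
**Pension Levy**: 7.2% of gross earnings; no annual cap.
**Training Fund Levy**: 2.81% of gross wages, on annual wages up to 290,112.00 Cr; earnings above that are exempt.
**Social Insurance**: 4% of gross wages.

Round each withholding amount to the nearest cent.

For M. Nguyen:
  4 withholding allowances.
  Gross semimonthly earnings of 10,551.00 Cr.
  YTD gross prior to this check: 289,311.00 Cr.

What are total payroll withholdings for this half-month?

Earnings Tax: taxable = 10,551.00 Cr − 4×170.00 Cr = 9,871.00 Cr
  1,573.80 Cr + 33.1% × (9,871.00 Cr − 7,000.00 Cr) = 1,573.80 Cr + 33.1% × 2,871.00 Cr = 2,524.10 Cr
Pension Levy: 7.2% × 10,551.00 Cr = 759.67 Cr
Training Fund Levy: cap 290,112.00 Cr − YTD 289,311.00 Cr = 801.00 Cr subject; 2.81% × 801.00 Cr = 22.51 Cr
Social Insurance: 4% × 10,551.00 Cr = 422.04 Cr
Total: 2,524.10 Cr + 759.67 Cr + 22.51 Cr + 422.04 Cr = 3,728.32 Cr

3,728.32 Cr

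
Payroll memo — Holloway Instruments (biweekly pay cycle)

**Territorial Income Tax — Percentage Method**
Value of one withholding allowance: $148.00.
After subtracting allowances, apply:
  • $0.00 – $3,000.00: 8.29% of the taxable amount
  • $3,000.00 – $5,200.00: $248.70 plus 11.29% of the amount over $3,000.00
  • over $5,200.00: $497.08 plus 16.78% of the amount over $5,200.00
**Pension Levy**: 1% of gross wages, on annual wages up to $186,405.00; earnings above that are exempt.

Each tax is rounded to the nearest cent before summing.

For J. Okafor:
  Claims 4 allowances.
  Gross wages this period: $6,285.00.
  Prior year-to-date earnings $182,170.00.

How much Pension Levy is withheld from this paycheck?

Pension Levy: cap $186,405.00 − YTD $182,170.00 = $4,235.00 subject; 1% × $4,235.00 = $42.35

$42.35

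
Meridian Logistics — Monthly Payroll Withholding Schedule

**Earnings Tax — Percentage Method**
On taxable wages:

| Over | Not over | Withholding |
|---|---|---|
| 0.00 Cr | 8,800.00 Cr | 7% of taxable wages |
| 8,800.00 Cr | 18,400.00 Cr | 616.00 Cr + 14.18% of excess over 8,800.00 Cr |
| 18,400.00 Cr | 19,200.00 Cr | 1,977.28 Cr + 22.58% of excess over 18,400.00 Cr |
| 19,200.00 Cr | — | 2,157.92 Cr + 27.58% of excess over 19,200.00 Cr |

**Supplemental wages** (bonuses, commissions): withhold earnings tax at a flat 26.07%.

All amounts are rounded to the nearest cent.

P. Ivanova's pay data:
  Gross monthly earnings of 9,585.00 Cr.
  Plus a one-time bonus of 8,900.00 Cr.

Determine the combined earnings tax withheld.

3,047.54 Cr

Earnings Tax: taxable = 9,585.00 Cr
  616.00 Cr + 14.18% × (9,585.00 Cr − 8,800.00 Cr) = 616.00 Cr + 14.18% × 785.00 Cr = 727.31 Cr
Supplemental (26.07% flat on bonus): 26.07% × 8,900.00 Cr = 2,320.23 Cr
Total earnings tax: 727.31 Cr + 2,320.23 Cr = 3,047.54 Cr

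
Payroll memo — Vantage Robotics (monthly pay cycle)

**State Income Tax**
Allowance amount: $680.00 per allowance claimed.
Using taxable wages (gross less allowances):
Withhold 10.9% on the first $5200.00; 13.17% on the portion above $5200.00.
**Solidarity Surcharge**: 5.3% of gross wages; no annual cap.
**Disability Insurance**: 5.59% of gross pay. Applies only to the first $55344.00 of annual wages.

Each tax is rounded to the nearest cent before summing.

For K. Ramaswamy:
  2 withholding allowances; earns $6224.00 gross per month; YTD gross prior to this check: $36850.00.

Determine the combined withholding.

State Income Tax: taxable = $6224.00 − 2×$680.00 = $4864.00
  10.9% × $4864.00 = $530.18
Solidarity Surcharge: 5.3% × $6224.00 = $329.87
Disability Insurance: 5.59% × $6224.00 = $347.92
Total: $530.18 + $329.87 + $347.92 = $1207.97

$1207.97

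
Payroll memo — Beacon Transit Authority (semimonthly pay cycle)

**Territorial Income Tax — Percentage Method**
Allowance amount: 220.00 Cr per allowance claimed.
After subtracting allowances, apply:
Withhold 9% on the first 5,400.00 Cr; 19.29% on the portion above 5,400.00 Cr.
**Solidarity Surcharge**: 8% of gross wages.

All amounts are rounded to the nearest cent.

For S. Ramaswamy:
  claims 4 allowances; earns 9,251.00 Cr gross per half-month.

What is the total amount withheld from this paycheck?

Territorial Income Tax: taxable = 9,251.00 Cr − 4×220.00 Cr = 8,371.00 Cr
  486.00 Cr + 19.29% × (8,371.00 Cr − 5,400.00 Cr) = 486.00 Cr + 19.29% × 2,971.00 Cr = 1,059.11 Cr
Solidarity Surcharge: 8% × 9,251.00 Cr = 740.08 Cr
Total: 1,059.11 Cr + 740.08 Cr = 1,799.19 Cr

1,799.19 Cr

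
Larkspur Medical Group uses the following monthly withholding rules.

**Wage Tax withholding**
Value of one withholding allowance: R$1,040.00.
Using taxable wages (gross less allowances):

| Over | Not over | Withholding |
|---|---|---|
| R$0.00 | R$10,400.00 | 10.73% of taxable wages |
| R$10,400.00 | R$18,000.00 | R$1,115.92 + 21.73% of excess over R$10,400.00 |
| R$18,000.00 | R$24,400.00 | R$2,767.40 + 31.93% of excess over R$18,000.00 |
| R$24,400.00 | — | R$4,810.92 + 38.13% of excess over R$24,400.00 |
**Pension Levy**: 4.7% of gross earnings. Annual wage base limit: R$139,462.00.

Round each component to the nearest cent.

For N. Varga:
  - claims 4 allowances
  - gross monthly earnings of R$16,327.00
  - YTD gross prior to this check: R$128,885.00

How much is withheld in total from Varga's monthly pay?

R$1,997.01

Wage Tax: taxable = R$16,327.00 − 4×R$1,040.00 = R$12,167.00
  R$1,115.92 + 21.73% × (R$12,167.00 − R$10,400.00) = R$1,115.92 + 21.73% × R$1,767.00 = R$1,499.89
Pension Levy: cap R$139,462.00 − YTD R$128,885.00 = R$10,577.00 subject; 4.7% × R$10,577.00 = R$497.12
Total: R$1,499.89 + R$497.12 = R$1,997.01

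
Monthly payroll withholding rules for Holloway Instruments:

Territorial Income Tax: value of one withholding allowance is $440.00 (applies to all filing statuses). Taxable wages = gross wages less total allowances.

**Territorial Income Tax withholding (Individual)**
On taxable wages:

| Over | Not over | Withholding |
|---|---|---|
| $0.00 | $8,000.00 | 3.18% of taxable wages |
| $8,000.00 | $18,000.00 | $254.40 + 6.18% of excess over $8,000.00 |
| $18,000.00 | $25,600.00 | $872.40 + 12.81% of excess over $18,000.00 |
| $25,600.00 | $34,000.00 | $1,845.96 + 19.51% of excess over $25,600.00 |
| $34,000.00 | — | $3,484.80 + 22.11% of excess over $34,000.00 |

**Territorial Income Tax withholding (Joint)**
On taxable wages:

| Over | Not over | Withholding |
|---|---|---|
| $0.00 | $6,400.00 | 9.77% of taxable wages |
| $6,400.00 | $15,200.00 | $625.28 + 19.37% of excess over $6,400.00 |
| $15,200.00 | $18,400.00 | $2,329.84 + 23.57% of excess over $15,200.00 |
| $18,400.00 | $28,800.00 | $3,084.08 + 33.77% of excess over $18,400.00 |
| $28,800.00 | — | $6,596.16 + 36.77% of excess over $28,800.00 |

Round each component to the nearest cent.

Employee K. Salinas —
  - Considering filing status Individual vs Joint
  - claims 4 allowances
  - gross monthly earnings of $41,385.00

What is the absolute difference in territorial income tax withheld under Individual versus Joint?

$5,848.02

Territorial Income Tax (Individual): taxable = $41,385.00 − 4×$440.00 = $39,625.00
  $3,484.80 + 22.11% × ($39,625.00 − $34,000.00) = $3,484.80 + 22.11% × $5,625.00 = $4,728.49
Territorial Income Tax (Joint): taxable = $41,385.00 − 4×$440.00 = $39,625.00
  $6,596.16 + 36.77% × ($39,625.00 − $28,800.00) = $6,596.16 + 36.77% × $10,825.00 = $10,576.51
Difference: |$4,728.49 − $10,576.51| = $5,848.02 (higher under Joint)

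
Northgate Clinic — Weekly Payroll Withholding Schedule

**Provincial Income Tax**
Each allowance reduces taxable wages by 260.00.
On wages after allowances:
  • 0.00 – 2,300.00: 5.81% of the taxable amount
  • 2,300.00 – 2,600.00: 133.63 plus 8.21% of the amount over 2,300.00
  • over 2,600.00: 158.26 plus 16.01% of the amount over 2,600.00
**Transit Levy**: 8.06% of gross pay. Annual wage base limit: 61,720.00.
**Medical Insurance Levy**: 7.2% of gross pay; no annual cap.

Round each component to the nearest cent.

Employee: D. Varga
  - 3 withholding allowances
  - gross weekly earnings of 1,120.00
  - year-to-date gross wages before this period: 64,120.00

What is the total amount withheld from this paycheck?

Provincial Income Tax: taxable = 1,120.00 − 3×260.00 = 340.00
  5.81% × 340.00 = 19.75
Transit Levy: YTD 64,120.00 ≥ cap 61,720.00 → 0.00
Medical Insurance Levy: 7.2% × 1,120.00 = 80.64
Total: 19.75 + 0.00 + 80.64 = 100.39

100.39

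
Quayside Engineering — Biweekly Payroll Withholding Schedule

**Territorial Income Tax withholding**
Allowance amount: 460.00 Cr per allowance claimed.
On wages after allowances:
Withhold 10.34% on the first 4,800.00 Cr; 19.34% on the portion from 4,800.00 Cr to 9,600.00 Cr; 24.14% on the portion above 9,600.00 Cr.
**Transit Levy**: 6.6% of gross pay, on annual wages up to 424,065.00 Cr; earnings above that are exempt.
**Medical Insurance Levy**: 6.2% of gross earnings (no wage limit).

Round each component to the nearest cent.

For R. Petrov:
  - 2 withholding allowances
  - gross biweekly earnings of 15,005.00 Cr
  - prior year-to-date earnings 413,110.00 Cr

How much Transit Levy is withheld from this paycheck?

Transit Levy: cap 424,065.00 Cr − YTD 413,110.00 Cr = 10,955.00 Cr subject; 6.6% × 10,955.00 Cr = 723.03 Cr

723.03 Cr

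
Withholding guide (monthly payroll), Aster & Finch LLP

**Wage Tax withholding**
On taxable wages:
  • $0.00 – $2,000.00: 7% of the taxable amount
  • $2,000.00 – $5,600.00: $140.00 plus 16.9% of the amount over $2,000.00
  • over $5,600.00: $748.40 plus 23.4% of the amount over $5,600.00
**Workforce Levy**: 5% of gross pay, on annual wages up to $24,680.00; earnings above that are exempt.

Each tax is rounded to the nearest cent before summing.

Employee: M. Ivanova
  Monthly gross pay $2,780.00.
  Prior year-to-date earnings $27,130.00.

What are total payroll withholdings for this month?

$271.82

Wage Tax: taxable = $2,780.00
  $140.00 + 16.9% × ($2,780.00 − $2,000.00) = $140.00 + 16.9% × $780.00 = $271.82
Workforce Levy: YTD $27,130.00 ≥ cap $24,680.00 → $0.00
Total: $271.82 + $0.00 = $271.82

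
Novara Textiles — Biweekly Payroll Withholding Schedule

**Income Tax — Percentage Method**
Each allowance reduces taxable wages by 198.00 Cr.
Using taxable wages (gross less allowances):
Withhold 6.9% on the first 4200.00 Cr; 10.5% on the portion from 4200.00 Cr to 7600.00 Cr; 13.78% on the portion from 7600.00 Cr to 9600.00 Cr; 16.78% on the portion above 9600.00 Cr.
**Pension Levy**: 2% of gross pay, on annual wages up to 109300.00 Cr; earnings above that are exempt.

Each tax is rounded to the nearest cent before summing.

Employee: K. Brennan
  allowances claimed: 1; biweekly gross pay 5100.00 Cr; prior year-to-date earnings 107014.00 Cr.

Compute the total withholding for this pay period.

Income Tax: taxable = 5100.00 Cr − 1×198.00 Cr = 4902.00 Cr
  289.80 Cr + 10.5% × (4902.00 Cr − 4200.00 Cr) = 289.80 Cr + 10.5% × 702.00 Cr = 363.51 Cr
Pension Levy: cap 109300.00 Cr − YTD 107014.00 Cr = 2286.00 Cr subject; 2% × 2286.00 Cr = 45.72 Cr
Total: 363.51 Cr + 45.72 Cr = 409.23 Cr

409.23 Cr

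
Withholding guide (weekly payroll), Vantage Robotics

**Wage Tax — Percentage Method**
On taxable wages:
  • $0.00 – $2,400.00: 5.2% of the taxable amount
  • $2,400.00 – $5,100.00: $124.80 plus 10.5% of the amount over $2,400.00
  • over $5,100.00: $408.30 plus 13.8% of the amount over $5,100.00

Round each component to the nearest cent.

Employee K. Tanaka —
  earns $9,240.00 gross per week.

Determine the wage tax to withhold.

$979.62

Wage Tax: taxable = $9,240.00
  $408.30 + 13.8% × ($9,240.00 − $5,100.00) = $408.30 + 13.8% × $4,140.00 = $979.62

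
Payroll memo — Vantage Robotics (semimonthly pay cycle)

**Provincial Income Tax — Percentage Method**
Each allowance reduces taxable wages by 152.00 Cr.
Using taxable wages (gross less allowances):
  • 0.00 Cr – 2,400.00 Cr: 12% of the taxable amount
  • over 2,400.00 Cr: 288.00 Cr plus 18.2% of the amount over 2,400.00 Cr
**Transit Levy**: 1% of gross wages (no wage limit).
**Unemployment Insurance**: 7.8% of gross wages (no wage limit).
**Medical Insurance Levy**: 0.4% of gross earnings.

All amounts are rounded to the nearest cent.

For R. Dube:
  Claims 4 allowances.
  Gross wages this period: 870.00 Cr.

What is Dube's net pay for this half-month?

Provincial Income Tax: taxable = 870.00 Cr − 4×152.00 Cr = 262.00 Cr
  12% × 262.00 Cr = 31.44 Cr
Transit Levy: 1% × 870.00 Cr = 8.70 Cr
Unemployment Insurance: 7.8% × 870.00 Cr = 67.86 Cr
Medical Insurance Levy: 0.4% × 870.00 Cr = 3.48 Cr
Total withheld: 31.44 Cr + 8.70 Cr + 67.86 Cr + 3.48 Cr = 111.48 Cr
Net pay: 870.00 Cr − 111.48 Cr = 758.52 Cr

758.52 Cr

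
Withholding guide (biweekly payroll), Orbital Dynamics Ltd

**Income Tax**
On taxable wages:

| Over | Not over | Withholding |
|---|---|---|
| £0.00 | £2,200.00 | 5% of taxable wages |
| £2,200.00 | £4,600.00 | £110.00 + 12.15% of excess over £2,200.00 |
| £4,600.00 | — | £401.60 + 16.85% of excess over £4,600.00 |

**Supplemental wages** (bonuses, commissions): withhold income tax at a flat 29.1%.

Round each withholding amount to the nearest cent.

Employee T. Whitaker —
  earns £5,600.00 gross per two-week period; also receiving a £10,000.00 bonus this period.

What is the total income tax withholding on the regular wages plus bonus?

Income Tax: taxable = £5,600.00
  £401.60 + 16.85% × (£5,600.00 − £4,600.00) = £401.60 + 16.85% × £1,000.00 = £570.10
Supplemental (29.1% flat on bonus): 29.1% × £10,000.00 = £2,910.00
Total income tax: £570.10 + £2,910.00 = £3,480.10

£3,480.10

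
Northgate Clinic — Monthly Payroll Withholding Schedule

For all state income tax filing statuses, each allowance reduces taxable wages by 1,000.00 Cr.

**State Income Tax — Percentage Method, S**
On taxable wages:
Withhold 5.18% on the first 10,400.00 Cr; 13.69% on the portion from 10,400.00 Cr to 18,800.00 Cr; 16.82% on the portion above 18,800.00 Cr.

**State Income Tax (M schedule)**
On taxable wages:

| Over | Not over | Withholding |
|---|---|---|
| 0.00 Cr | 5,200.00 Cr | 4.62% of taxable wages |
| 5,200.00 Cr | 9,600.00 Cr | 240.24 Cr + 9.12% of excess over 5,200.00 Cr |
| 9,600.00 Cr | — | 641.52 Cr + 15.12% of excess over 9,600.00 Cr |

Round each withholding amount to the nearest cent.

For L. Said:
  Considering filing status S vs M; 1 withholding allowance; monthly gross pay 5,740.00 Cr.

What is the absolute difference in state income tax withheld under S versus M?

State Income Tax (S): taxable = 5,740.00 Cr − 1×1,000.00 Cr = 4,740.00 Cr
  5.18% × 4,740.00 Cr = 245.53 Cr
State Income Tax (M): taxable = 5,740.00 Cr − 1×1,000.00 Cr = 4,740.00 Cr
  4.62% × 4,740.00 Cr = 218.99 Cr
Difference: |245.53 Cr − 218.99 Cr| = 26.54 Cr (higher under S)

26.54 Cr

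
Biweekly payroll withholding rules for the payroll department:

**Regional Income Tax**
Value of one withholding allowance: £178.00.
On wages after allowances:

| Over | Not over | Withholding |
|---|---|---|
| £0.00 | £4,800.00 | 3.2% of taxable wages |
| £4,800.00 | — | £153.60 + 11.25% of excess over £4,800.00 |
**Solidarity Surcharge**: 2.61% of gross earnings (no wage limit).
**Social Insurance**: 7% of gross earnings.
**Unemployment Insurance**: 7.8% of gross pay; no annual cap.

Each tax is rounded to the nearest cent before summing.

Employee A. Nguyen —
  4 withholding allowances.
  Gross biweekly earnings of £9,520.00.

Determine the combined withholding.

£2,261.93

Regional Income Tax: taxable = £9,520.00 − 4×£178.00 = £8,808.00
  £153.60 + 11.25% × (£8,808.00 − £4,800.00) = £153.60 + 11.25% × £4,008.00 = £604.50
Solidarity Surcharge: 2.61% × £9,520.00 = £248.47
Social Insurance: 7% × £9,520.00 = £666.40
Unemployment Insurance: 7.8% × £9,520.00 = £742.56
Total: £604.50 + £248.47 + £666.40 + £742.56 = £2,261.93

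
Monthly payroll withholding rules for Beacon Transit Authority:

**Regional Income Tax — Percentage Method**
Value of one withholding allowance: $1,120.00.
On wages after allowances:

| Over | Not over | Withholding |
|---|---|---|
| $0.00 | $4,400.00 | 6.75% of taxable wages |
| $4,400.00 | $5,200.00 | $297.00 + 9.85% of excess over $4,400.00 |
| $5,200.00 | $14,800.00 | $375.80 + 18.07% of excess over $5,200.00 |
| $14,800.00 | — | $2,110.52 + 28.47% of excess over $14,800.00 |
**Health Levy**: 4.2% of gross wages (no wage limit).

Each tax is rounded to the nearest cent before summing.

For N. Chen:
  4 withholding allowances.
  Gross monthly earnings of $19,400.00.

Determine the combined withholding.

Regional Income Tax: taxable = $19,400.00 − 4×$1,120.00 = $14,920.00
  $2,110.52 + 28.47% × ($14,920.00 − $14,800.00) = $2,110.52 + 28.47% × $120.00 = $2,144.68
Health Levy: 4.2% × $19,400.00 = $814.80
Total: $2,144.68 + $814.80 = $2,959.48

$2,959.48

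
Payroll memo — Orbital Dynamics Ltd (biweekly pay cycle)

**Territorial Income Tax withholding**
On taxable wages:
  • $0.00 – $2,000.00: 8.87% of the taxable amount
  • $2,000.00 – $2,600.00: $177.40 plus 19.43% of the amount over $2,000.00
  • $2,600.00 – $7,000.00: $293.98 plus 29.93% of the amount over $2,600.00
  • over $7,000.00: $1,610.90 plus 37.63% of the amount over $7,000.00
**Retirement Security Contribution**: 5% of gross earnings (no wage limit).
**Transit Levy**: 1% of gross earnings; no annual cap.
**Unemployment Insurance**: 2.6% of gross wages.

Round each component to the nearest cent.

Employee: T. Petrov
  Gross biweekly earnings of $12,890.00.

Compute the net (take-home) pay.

$7,954.15

Territorial Income Tax: taxable = $12,890.00
  $1,610.90 + 37.63% × ($12,890.00 − $7,000.00) = $1,610.90 + 37.63% × $5,890.00 = $3,827.31
Retirement Security Contribution: 5% × $12,890.00 = $644.50
Transit Levy: 1% × $12,890.00 = $128.90
Unemployment Insurance: 2.6% × $12,890.00 = $335.14
Total withheld: $3,827.31 + $644.50 + $128.90 + $335.14 = $4,935.85
Net pay: $12,890.00 − $4,935.85 = $7,954.15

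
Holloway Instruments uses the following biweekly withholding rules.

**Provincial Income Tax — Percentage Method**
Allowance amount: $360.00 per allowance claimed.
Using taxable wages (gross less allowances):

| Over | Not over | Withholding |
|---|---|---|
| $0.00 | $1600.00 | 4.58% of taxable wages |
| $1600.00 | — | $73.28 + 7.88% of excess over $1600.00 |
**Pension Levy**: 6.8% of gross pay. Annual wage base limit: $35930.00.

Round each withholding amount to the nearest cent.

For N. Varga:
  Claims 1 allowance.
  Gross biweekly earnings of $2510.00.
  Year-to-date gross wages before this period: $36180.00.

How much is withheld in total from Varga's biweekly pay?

Provincial Income Tax: taxable = $2510.00 − 1×$360.00 = $2150.00
  $73.28 + 7.88% × ($2150.00 − $1600.00) = $73.28 + 7.88% × $550.00 = $116.62
Pension Levy: YTD $36180.00 ≥ cap $35930.00 → $0.00
Total: $116.62 + $0.00 = $116.62

$116.62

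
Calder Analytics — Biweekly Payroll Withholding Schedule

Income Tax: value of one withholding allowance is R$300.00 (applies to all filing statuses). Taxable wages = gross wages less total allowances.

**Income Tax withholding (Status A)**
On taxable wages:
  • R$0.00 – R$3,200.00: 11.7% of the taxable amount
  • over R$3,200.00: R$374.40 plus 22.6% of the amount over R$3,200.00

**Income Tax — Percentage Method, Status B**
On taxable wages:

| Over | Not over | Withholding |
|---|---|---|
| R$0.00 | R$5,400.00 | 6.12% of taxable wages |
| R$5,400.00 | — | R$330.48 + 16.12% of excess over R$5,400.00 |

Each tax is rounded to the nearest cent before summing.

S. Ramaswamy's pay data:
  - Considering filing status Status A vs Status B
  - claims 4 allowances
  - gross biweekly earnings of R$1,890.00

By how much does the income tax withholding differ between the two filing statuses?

R$38.50

Income Tax (Status A): taxable = R$1,890.00 − 4×R$300.00 = R$690.00
  11.7% × R$690.00 = R$80.73
Income Tax (Status B): taxable = R$1,890.00 − 4×R$300.00 = R$690.00
  6.12% × R$690.00 = R$42.23
Difference: |R$80.73 − R$42.23| = R$38.50 (higher under Status A)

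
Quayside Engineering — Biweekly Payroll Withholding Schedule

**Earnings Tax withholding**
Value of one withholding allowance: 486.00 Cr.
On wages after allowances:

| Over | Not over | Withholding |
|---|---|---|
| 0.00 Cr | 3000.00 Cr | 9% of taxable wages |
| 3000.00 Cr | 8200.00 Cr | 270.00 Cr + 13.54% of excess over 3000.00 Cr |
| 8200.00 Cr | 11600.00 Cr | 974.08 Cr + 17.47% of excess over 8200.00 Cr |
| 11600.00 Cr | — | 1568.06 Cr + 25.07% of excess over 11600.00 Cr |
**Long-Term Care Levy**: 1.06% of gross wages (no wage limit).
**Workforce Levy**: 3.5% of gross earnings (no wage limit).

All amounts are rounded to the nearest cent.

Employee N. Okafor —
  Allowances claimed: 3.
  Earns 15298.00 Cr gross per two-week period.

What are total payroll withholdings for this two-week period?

Earnings Tax: taxable = 15298.00 Cr − 3×486.00 Cr = 13840.00 Cr
  1568.06 Cr + 25.07% × (13840.00 Cr − 11600.00 Cr) = 1568.06 Cr + 25.07% × 2240.00 Cr = 2129.63 Cr
Long-Term Care Levy: 1.06% × 15298.00 Cr = 162.16 Cr
Workforce Levy: 3.5% × 15298.00 Cr = 535.43 Cr
Total: 2129.63 Cr + 162.16 Cr + 535.43 Cr = 2827.22 Cr

2827.22 Cr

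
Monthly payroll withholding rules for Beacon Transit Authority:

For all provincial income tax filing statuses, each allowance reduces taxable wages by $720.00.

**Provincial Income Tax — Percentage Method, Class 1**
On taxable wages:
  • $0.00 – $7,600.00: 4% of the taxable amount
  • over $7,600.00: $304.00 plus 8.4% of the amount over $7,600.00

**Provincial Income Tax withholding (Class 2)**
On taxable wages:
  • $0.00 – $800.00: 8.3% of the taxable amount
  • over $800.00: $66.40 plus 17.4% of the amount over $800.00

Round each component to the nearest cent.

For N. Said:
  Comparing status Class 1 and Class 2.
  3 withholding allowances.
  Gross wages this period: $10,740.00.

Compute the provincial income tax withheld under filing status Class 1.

Provincial Income Tax (Class 1): taxable = $10,740.00 − 3×$720.00 = $8,580.00
  $304.00 + 8.4% × ($8,580.00 − $7,600.00) = $304.00 + 8.4% × $980.00 = $386.32

$386.32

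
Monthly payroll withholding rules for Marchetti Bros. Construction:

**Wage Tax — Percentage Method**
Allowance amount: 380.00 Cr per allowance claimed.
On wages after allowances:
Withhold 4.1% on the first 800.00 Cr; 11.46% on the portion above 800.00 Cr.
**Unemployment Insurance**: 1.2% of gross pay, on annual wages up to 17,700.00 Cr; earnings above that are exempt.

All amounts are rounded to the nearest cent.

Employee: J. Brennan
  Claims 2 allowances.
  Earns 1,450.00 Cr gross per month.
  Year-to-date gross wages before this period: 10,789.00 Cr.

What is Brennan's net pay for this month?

1,404.31 Cr

Wage Tax: taxable = 1,450.00 Cr − 2×380.00 Cr = 690.00 Cr
  4.1% × 690.00 Cr = 28.29 Cr
Unemployment Insurance: 1.2% × 1,450.00 Cr = 17.40 Cr
Total withheld: 28.29 Cr + 17.40 Cr = 45.69 Cr
Net pay: 1,450.00 Cr − 45.69 Cr = 1,404.31 Cr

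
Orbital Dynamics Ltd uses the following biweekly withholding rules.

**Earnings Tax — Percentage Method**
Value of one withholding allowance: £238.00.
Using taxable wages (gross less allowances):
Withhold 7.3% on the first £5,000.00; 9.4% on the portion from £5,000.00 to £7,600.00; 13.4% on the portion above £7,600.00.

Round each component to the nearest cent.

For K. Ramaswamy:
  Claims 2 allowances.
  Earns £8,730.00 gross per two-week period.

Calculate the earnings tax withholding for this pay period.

Earnings Tax: taxable = £8,730.00 − 2×£238.00 = £8,254.00
  £609.40 + 13.4% × (£8,254.00 − £7,600.00) = £609.40 + 13.4% × £654.00 = £697.04

£697.04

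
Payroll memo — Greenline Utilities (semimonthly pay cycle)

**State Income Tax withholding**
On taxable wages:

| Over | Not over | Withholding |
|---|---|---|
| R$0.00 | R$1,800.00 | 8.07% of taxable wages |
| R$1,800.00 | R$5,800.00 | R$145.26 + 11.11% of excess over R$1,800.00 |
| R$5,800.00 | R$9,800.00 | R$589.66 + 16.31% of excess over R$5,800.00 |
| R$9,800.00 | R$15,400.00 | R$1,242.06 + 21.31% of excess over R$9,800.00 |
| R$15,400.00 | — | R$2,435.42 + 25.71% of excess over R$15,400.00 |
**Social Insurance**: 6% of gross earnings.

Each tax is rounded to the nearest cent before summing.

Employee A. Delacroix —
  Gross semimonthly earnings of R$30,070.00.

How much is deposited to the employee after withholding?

State Income Tax: taxable = R$30,070.00
  R$2,435.42 + 25.71% × (R$30,070.00 − R$15,400.00) = R$2,435.42 + 25.71% × R$14,670.00 = R$6,207.08
Social Insurance: 6% × R$30,070.00 = R$1,804.20
Total withheld: R$6,207.08 + R$1,804.20 = R$8,011.28
Net pay: R$30,070.00 − R$8,011.28 = R$22,058.72

R$22,058.72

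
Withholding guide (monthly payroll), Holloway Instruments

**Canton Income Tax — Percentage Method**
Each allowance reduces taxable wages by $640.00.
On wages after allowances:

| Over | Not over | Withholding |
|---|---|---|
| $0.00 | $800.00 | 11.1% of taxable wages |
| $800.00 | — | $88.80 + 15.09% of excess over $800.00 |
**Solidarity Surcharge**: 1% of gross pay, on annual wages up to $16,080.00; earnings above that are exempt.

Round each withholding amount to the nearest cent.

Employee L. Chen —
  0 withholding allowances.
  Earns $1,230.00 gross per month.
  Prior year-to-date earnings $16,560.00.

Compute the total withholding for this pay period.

$153.69

Canton Income Tax: taxable = $1,230.00
  $88.80 + 15.09% × ($1,230.00 − $800.00) = $88.80 + 15.09% × $430.00 = $153.69
Solidarity Surcharge: YTD $16,560.00 ≥ cap $16,080.00 → $0.00
Total: $153.69 + $0.00 = $153.69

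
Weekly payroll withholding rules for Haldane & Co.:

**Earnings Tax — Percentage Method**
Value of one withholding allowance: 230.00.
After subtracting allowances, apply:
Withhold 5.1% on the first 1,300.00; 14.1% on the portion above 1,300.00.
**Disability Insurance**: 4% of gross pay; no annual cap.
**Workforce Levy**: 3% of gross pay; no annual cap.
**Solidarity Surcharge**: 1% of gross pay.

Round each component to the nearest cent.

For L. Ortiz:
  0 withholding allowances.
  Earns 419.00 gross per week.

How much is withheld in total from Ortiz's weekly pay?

54.89

Earnings Tax: taxable = 419.00
  5.1% × 419.00 = 21.37
Disability Insurance: 4% × 419.00 = 16.76
Workforce Levy: 3% × 419.00 = 12.57
Solidarity Surcharge: 1% × 419.00 = 4.19
Total: 21.37 + 16.76 + 12.57 + 4.19 = 54.89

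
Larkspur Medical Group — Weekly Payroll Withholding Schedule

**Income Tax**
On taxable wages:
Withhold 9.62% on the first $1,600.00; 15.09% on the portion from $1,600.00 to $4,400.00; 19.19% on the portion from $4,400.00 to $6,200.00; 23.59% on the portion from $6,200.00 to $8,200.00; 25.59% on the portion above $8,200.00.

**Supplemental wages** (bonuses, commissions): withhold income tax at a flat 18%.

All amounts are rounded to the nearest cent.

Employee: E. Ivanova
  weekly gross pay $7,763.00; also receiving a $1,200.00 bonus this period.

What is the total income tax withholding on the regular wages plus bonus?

$1,506.57

Income Tax: taxable = $7,763.00
  $921.86 + 23.59% × ($7,763.00 − $6,200.00) = $921.86 + 23.59% × $1,563.00 = $1,290.57
Supplemental (18% flat on bonus): 18% × $1,200.00 = $216.00
Total income tax: $1,290.57 + $216.00 = $1,506.57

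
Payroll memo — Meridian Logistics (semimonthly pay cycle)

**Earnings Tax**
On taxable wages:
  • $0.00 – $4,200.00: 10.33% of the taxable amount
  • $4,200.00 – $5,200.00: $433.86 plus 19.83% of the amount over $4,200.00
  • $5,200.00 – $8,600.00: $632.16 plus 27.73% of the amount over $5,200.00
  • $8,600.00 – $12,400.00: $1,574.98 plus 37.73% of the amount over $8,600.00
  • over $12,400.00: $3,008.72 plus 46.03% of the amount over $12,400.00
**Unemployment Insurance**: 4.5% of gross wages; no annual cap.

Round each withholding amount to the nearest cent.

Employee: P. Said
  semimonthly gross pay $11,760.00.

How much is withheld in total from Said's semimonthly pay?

Earnings Tax: taxable = $11,760.00
  $1,574.98 + 37.73% × ($11,760.00 − $8,600.00) = $1,574.98 + 37.73% × $3,160.00 = $2,767.25
Unemployment Insurance: 4.5% × $11,760.00 = $529.20
Total: $2,767.25 + $529.20 = $3,296.45

$3,296.45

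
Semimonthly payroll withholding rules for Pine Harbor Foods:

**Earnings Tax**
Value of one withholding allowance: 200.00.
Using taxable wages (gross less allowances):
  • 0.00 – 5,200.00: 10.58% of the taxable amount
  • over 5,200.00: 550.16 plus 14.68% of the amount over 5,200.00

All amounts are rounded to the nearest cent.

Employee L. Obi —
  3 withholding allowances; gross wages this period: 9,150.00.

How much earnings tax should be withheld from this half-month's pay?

Earnings Tax: taxable = 9,150.00 − 3×200.00 = 8,550.00
  550.16 + 14.68% × (8,550.00 − 5,200.00) = 550.16 + 14.68% × 3,350.00 = 1,041.94

1,041.94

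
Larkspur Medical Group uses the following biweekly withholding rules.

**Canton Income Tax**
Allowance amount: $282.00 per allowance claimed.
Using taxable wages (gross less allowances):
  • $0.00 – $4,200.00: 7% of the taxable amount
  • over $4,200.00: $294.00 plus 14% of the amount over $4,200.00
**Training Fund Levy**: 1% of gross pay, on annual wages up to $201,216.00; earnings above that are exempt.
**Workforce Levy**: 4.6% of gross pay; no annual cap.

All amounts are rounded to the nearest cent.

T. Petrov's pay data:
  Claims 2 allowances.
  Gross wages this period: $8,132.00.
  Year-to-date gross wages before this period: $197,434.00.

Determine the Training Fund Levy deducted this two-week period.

Training Fund Levy: cap $201,216.00 − YTD $197,434.00 = $3,782.00 subject; 1% × $3,782.00 = $37.82

$37.82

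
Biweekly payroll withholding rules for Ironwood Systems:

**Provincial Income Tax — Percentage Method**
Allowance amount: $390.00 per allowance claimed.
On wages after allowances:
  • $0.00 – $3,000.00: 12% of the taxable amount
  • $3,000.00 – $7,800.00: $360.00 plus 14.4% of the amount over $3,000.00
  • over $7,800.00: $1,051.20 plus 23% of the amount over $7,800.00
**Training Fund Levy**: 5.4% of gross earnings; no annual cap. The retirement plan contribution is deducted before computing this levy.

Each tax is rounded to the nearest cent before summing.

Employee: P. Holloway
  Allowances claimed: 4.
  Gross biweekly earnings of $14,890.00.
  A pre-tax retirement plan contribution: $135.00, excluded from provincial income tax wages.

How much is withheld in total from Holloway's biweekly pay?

Provincial Income Tax: taxable = $14,890.00 − $135.00 − 4×$390.00 = $13,195.00
  $1,051.20 + 23% × ($13,195.00 − $7,800.00) = $1,051.20 + 23% × $5,395.00 = $2,292.05
Training Fund Levy: 5.4% × $14,755.00 = $796.77
Total: $2,292.05 + $796.77 = $3,088.82

$3,088.82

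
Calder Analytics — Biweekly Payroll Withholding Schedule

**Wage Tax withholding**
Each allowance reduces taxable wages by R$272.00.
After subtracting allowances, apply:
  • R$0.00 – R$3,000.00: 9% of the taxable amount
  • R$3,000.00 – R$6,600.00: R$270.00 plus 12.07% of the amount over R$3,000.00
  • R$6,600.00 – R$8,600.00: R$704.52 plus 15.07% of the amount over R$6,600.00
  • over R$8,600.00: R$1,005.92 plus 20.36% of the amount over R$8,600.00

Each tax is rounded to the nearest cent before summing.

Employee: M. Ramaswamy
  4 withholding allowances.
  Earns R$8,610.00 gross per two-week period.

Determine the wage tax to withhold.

R$843.47

Wage Tax: taxable = R$8,610.00 − 4×R$272.00 = R$7,522.00
  R$704.52 + 15.07% × (R$7,522.00 − R$6,600.00) = R$704.52 + 15.07% × R$922.00 = R$843.47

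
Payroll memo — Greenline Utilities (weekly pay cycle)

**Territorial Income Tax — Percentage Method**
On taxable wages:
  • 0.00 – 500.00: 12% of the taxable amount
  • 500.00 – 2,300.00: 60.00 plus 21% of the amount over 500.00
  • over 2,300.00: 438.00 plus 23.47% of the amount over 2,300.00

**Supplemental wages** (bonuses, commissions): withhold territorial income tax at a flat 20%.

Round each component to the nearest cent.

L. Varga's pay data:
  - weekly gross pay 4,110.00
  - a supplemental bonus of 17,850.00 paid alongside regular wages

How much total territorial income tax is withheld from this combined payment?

4,432.81

Territorial Income Tax: taxable = 4,110.00
  438.00 + 23.47% × (4,110.00 − 2,300.00) = 438.00 + 23.47% × 1,810.00 = 862.81
Supplemental (20% flat on bonus): 20% × 17,850.00 = 3,570.00
Total territorial income tax: 862.81 + 3,570.00 = 4,432.81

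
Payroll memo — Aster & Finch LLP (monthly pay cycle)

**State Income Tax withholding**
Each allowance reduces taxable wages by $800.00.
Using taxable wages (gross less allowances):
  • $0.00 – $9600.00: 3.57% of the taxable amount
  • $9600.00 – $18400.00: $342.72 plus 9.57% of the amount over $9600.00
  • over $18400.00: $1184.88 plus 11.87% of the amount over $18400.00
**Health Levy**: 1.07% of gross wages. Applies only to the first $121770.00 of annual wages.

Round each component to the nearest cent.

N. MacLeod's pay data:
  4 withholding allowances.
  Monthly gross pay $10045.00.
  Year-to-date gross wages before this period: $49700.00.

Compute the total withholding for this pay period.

State Income Tax: taxable = $10045.00 − 4×$800.00 = $6845.00
  3.57% × $6845.00 = $244.37
Health Levy: 1.07% × $10045.00 = $107.48
Total: $244.37 + $107.48 = $351.85

$351.85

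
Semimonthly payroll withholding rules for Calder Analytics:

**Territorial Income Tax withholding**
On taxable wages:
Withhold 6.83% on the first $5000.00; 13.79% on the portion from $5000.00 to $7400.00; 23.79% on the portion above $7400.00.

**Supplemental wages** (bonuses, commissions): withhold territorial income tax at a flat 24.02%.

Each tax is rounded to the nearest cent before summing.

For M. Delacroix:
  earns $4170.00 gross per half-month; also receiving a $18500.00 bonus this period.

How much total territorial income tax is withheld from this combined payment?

$4728.51

Territorial Income Tax: taxable = $4170.00
  6.83% × $4170.00 = $284.81
Supplemental (24.02% flat on bonus): 24.02% × $18500.00 = $4443.70
Total territorial income tax: $284.81 + $4443.70 = $4728.51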